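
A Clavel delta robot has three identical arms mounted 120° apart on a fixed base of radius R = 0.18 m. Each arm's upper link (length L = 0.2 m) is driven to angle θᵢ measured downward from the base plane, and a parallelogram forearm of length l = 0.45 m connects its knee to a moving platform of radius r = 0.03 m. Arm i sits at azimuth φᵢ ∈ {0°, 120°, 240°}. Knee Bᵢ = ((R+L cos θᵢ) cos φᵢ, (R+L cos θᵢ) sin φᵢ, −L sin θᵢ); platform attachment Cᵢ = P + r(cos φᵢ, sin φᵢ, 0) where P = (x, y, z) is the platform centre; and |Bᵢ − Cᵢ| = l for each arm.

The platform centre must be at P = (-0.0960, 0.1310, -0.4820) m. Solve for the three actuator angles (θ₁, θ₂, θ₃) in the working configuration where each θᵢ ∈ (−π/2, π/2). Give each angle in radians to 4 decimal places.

θ₁ = 1.2216, θ₂ = 0.3492, θ₃ = 1.1346

rotate P by −φ1: (-0.0960, 0.1310, -0.4820)
  A cos θ + B sin θ = C:  0.2460·cos θ + -0.4820·sin θ = -0.3688
  γ=atan2(-0.4820,0.2460)=-1.0989;  ψ=arccos(-0.6814)=2.3205;  θ1=γ+ψ≈1.2216
rotate P by −φ2: (0.1614, 0.0176, -0.4820)
  A=-0.0114, B=-0.4820, C=(l²−L²−A²−y'²−z²)/(2L)=-0.1757
  γ=atan2(-0.4820,-0.0114)=-1.5945;  ψ=arccos(-0.3643)=1.9437;  θ2=γ+ψ≈0.3492
rotate P by −φ3: (-0.0654, -0.1486, -0.4820)
  A=0.2154, B=-0.4820, C=(l²−L²−A²−y'²−z²)/(2L)=-0.3458
  θ3 = atan2(B,A) + arccos(C/0.5280) = 1.1346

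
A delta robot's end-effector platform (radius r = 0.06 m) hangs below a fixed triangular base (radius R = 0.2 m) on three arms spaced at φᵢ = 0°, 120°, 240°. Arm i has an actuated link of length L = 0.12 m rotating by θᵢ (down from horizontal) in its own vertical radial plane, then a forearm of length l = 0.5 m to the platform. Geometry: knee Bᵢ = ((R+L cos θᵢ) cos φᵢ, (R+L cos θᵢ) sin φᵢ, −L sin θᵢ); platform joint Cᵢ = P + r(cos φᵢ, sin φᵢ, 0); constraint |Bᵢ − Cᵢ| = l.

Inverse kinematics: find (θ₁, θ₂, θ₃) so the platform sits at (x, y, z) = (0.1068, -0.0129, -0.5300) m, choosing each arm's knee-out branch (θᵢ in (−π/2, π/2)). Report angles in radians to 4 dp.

arm 1 (φ=0.0°): x'=0.1068, y'=-0.0129
  A=0.0332, B=-0.5300, C=(l²−L²−A²−y'²−z²)/(2L)=-0.1940
  √(A²+B²)=0.5310;  θ1 = -1.5082+1.9448 ≈ 0.4366
arm 2 (φ=120.0°): x'=-0.0646, y'=-0.0860
  e−x'=0.2046;  (l²−L²−(e−x')²−y'²−z²)/2L = -0.3940
  √(A²+B²)=0.5681;  θ2 = -1.2024+2.3371 ≈ 1.1347
φ3=240.0° → target in arm frame (-0.0422, 0.0989)
  A cos θ + B sin θ = C:  0.1822·cos θ + -0.5300·sin θ = -0.3679
  √(A²+B²)=0.5605;  θ3 = -1.2396+2.2869 ≈ 1.0473

θ₁ = 0.4366, θ₂ = 1.1347, θ₃ = 1.0473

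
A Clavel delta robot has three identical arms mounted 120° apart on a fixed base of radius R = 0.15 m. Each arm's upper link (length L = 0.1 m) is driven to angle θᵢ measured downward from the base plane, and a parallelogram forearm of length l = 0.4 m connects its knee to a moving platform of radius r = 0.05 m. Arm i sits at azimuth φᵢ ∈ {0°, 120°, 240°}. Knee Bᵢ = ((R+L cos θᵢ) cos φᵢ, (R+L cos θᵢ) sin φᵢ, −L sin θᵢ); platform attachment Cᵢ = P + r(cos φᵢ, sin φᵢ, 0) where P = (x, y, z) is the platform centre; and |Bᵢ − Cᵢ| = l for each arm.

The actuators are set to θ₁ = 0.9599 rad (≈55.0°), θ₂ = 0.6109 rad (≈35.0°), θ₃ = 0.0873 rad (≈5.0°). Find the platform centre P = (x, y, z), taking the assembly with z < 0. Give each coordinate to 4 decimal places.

(-0.0873, -0.0608, -0.3925)

S1 = (0.1574·cos0.0°, 0.1574·sin0.0°, -0.0819) = (0.1574, 0.0000, -0.0819)
arm 2 at φ=120.0°: e+L cos θ2 = 0.1819;  S2 = (-0.0910, 0.1575, -0.0574)
S3 = (0.1996·cos240.0°, 0.1996·sin240.0°, -0.0087) = (-0.0998, -0.1729, -0.0087)
subtract pairs → two planes through P
plane₁₂: -0.4966x+0.3151y+0.0491z = 0.0049
Cramer: x(z) = -0.0131+0.1891z;  y(z) = -0.0050+0.1421z
sphere 1 gives Az²+Bz+C=0 with A=1.0559, B=0.0980, C=-0.1242;  B²−4AC=0.5343;  roots -0.3925, 0.2997;  negative root z = -0.3925
x = -0.0873, y = -0.0608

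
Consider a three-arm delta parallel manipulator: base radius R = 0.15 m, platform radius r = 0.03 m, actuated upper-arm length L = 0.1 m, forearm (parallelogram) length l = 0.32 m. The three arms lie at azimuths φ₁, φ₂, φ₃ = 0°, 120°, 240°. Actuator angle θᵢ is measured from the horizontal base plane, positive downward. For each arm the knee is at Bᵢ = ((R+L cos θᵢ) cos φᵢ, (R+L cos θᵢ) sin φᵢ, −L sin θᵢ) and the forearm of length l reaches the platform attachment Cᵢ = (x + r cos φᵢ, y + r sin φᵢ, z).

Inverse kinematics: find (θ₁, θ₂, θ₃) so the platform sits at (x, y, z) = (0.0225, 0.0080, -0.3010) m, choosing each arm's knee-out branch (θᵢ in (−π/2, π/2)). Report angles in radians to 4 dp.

θ₁ = 0.4364, θ₂ = 0.6116, θ₃ = 0.6983

arm 1 (φ=0.0°): x'=0.0225, y'=0.0080
  A=0.0975, B=-0.3010, C=(l²−L²−A²−y'²−z²)/(2L)=-0.0389
  θ1 = atan2(B,A) + arccos(C/0.3164) = 0.4364
arm 2 (φ=120.0°): x'=-0.0043, y'=-0.0235
  A=0.1243, B=-0.3010, C=(l²−L²−A²−y'²−z²)/(2L)=-0.0710
  √(A²+B²)=0.3257;  θ2 = -1.1791+1.7907 ≈ 0.6116
rotate P by −φ3: (-0.0182, 0.0155, -0.3010)
  A cos θ + B sin θ = C:  0.1382·cos θ + -0.3010·sin θ = -0.0877
  √(A²+B²)=0.3312;  θ3 = -1.1404+1.8387 ≈ 0.6983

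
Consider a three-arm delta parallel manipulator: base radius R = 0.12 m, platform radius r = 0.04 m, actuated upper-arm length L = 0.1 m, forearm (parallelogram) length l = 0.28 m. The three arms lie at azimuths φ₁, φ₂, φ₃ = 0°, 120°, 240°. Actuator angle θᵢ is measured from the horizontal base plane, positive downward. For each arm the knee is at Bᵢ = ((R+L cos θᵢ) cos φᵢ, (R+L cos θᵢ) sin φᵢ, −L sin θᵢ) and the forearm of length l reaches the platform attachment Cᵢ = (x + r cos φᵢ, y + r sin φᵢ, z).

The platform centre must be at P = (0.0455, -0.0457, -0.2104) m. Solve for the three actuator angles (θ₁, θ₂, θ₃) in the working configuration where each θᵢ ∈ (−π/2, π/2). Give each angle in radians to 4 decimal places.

θ₁ = -0.3484, θ₂ = 0.5238, θ₃ = -0.0875

rotate P by −φ1: (0.0455, -0.0457, -0.2104)
  A cos θ + B sin θ = C:  0.0345·cos θ + -0.2104·sin θ = 0.1043
  √(A²+B²)=0.2132;  θ1 = -1.4083+1.0598 ≈ -0.3484
arm 2 (φ=120.0°): x'=-0.0623, y'=-0.0166
  A cos θ + B sin θ = C:  0.1423·cos θ + -0.2104·sin θ = 0.0180
  √(A²+B²)=0.2540;  θ2 = -0.9760+1.4999 ≈ 0.5238
arm 3 (φ=240.0°): x'=0.0168, y'=0.0623
  A cos θ + B sin θ = C:  0.0632·cos θ + -0.2104·sin θ = 0.0813
  θ3 = atan2(B,A) + arccos(C/0.2197) = -0.0875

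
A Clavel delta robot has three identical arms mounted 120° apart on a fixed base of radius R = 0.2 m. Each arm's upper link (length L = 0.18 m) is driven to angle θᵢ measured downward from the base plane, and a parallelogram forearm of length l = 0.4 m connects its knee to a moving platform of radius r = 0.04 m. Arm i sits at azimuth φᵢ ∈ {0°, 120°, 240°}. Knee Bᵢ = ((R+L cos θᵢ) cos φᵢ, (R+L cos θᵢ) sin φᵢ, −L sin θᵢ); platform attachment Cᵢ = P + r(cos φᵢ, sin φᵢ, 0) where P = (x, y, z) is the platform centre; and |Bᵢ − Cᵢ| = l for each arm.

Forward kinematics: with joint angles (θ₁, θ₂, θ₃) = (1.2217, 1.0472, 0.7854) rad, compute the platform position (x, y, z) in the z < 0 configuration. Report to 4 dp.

(-0.0547, -0.0386, -0.4558)

arm 1 at φ=0.0°: ρ1 = 0.2216;  centre 1 = (0.2216, 0.0000, -0.1691)
arm 2 at φ=120.0°: ρ2 = 0.2500;  centre 2 = (-0.1250, 0.2165, -0.1559)
centre 3 = (0.2873·cos240.0°, 0.2873·sin240.0°, -0.1273) = (-0.1436, -0.2488, -0.1273)
subtract pairs → two planes through P
plane₁₂: -0.6931x+0.4330y+0.0265z = 0.0091
Cramer: x(z) = -0.0206+0.0748z;  y(z) = -0.0120+0.0585z
into |P−centre ₁|² = l²: 1.0090z² + 0.3007z + -0.0726 = 0;  Δ = 0.3834;  z = -0.4558 or 0.1578 → z<0 root = -0.4558
x = -0.0547, y = -0.0386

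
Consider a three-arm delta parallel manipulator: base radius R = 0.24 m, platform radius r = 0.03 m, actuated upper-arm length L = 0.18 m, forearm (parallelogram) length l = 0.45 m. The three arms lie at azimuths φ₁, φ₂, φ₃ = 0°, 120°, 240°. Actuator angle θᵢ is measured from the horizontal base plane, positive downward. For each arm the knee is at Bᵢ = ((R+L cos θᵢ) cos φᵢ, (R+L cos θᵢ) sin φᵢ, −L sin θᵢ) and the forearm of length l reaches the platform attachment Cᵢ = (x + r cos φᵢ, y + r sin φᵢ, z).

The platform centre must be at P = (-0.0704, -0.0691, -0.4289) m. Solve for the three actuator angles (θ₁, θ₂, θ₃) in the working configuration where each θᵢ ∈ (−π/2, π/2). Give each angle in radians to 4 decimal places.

rotate P by −φ1: (-0.0704, -0.0691, -0.4289)
  e−x'=0.2804;  (l²−L²−(e−x')²−y'²−z²)/2L = -0.2702
  θ1 = atan2(B,A) + arccos(C/0.5124) = 1.1343
arm 2 (φ=120.0°): x'=-0.0246, y'=0.0955
  A cos θ + B sin θ = C:  0.2346·cos θ + -0.4289·sin θ = -0.2168
  √(A²+B²)=0.4889;  θ2 = -1.0702+2.0302 ≈ 0.9600
φ3=240.0° → target in arm frame (0.0950, -0.0264)
  A cos θ + B sin θ = C:  0.1150·cos θ + -0.4289·sin θ = -0.0771
  θ3 = atan2(B,A) + arccos(C/0.4440) = 0.4365

θ₁ = 1.1343, θ₂ = 0.9600, θ₃ = 0.4365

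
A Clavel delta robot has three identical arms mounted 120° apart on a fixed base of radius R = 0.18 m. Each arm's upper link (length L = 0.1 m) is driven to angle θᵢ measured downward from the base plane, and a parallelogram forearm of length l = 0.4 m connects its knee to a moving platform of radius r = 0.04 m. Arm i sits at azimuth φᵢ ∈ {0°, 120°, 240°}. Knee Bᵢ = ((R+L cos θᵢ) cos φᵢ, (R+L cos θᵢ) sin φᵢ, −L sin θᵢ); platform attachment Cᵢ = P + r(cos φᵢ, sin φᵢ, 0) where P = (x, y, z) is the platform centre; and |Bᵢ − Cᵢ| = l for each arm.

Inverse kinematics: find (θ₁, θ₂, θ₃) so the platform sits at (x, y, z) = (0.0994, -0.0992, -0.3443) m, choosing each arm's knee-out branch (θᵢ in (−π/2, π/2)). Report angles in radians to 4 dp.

θ₁ = -0.1748, θ₂ = 1.2215, θ₃ = 0.2611

φ1=0.0° → target in arm frame (0.0994, -0.0992)
  e−x'=0.0406;  (l²−L²−(e−x')²−y'²−z²)/2L = 0.0998
  √(A²+B²)=0.3467;  θ1 = -1.4534+1.2787 ≈ -0.1748
φ2=120.0° → target in arm frame (-0.1356, -0.0365)
  A=0.2756, B=-0.3443, C=(l²−L²−A²−y'²−z²)/(2L)=-0.2292
  θ2 = atan2(B,A) + arccos(C/0.4410) = 1.2215
arm 3 (φ=240.0°): x'=0.0362, y'=0.1357
  e−x'=0.1038;  (l²−L²−(e−x')²−y'²−z²)/2L = 0.0114
  γ=atan2(-0.3443,0.1038)=-1.2780;  ψ=arccos(0.0316)=1.5392;  θ3=γ+ψ≈0.2611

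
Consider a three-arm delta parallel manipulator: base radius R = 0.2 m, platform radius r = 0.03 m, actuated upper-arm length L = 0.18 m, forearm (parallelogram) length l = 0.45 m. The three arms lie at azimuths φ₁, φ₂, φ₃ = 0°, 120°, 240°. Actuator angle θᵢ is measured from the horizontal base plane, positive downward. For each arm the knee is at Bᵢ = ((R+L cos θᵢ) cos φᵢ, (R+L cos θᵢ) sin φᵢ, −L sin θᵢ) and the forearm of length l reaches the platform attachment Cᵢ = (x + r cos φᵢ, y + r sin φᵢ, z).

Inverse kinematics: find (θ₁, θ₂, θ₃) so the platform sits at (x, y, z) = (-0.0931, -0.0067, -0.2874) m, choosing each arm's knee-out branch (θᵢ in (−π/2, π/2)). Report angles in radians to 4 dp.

θ₁ = 0.6109, θ₂ = -0.1740, θ₃ = -0.2618

φ1=0.0° → target in arm frame (-0.0931, -0.0067)
  A cos θ + B sin θ = C:  0.2631·cos θ + -0.2874·sin θ = 0.0507
  √(A²+B²)=0.3896;  θ1 = -0.8295+1.4404 ≈ 0.6109
φ2=120.0° → target in arm frame (0.0407, 0.0840)
  A cos θ + B sin θ = C:  0.1293·cos θ + -0.2874·sin θ = 0.1771
  θ2 = atan2(B,A) + arccos(C/0.3151) = -0.1740
arm 3 (φ=240.0°): x'=0.0524, y'=-0.0773
  A=0.1176, B=-0.2874, C=(l²−L²−A²−y'²−z²)/(2L)=0.1880
  √(A²+B²)=0.3105;  θ3 = -1.1823+0.9205 ≈ -0.2618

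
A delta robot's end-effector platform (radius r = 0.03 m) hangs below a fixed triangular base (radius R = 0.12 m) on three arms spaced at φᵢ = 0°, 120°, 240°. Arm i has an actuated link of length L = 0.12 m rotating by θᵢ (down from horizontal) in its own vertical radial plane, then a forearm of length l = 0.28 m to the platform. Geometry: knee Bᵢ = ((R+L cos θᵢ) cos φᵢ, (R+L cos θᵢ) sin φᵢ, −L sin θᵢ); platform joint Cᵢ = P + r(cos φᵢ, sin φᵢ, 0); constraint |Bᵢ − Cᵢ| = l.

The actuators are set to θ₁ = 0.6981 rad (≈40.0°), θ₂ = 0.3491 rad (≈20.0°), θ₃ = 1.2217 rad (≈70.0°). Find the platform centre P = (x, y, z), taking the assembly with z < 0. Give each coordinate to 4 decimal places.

arm 1 at φ=0.0°: (R−r)+L cos θ1 = 0.1819;  centre 1 = (0.1819, 0.0000, -0.0771)
centre 2 = (0.2028·cos120.0°, 0.2028·sin120.0°, -0.0410) = (-0.1014, 0.1756, -0.0410)
arm 3 at φ=240.0°: (R−r)+L cos θ3 = 0.1310;  centre 3 = (-0.0655, -0.1135, -0.1128)
eliminate P² terms by subtracting sphere 1 from 2 and 3
linear system: -0.5666x+0.3512y = 0.0038−0.0722z; -0.4949x+-0.2270y = -0.0092−-0.0713z
det = 0.3024;  x = 0.0078+-0.0286z,  y = 0.0233+-0.2516z
into |P−centre ₁|² = l²: 1.0641z² + 0.1525z + -0.0416 = 0;  Δ = 0.2003;  z = -0.2819 or 0.1386 → z<0 root = -0.2819
x = 0.0159, y = 0.0942

(0.0159, 0.0942, -0.2819)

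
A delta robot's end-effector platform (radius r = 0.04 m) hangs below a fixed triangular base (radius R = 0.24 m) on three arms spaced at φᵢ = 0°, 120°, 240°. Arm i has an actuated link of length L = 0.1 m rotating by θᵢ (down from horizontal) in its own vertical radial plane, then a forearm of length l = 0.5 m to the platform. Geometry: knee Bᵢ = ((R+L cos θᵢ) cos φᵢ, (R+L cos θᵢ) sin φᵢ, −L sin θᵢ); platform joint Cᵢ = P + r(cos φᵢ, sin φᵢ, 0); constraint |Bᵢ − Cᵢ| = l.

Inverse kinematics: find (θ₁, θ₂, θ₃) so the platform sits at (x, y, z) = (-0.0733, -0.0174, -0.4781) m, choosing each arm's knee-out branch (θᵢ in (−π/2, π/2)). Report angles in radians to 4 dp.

arm 1 (φ=0.0°): x'=-0.0733, y'=-0.0174
  A=0.2733, B=-0.4781, C=(l²−L²−A²−y'²−z²)/(2L)=-0.3179
  γ=atan2(-0.4781,0.2733)=-1.0515;  ψ=arccos(-0.5772)=2.1861;  θ1=γ+ψ≈1.1346
arm 2 (φ=120.0°): x'=0.0216, y'=0.0722
  A=0.1784, B=-0.4781, C=(l²−L²−A²−y'²−z²)/(2L)=-0.1281
  θ2 = atan2(B,A) + arccos(C/0.5103) = 0.6109
arm 3 (φ=240.0°): x'=0.0517, y'=-0.0548
  e−x'=0.1483;  (l²−L²−(e−x')²−y'²−z²)/2L = -0.0678
  θ3 = atan2(B,A) + arccos(C/0.5006) = 0.4367

θ₁ = 1.1346, θ₂ = 0.6109, θ₃ = 0.4367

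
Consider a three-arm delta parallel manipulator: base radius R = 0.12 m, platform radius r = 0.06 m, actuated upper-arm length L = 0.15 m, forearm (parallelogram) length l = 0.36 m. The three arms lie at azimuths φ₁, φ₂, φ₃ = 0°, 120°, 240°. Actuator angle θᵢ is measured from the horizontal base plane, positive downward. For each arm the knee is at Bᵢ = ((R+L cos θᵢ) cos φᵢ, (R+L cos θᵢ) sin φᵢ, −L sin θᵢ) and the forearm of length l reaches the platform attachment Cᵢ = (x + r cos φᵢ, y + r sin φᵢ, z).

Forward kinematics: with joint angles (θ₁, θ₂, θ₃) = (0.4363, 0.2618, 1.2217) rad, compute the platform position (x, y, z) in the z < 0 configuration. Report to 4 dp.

S1 = (0.1959·cos0.0°, 0.1959·sin0.0°, -0.0634) = (0.1959, 0.0000, -0.0634)
S2 = (0.2049·cos120.0°, 0.2049·sin120.0°, -0.0388) = (-0.1024, 0.1774, -0.0388)
arm 3 at φ=240.0°: (R−r)+L cos θ3 = 0.1113;  S3 = (-0.0557, -0.0964, -0.1410)
subtract pairs → two planes through P
linear system: -0.5968x+0.3549y = 0.0011−0.0491z; -0.5032x+-0.1928y = -0.0102−-0.1551z
Cramer: x(z) = 0.0116-0.1552z;  y(z) = 0.0225-0.3995z
into |P−S₁|² = l²: 1.1837z² + 0.1661z + -0.0911 = 0;  Δ = 0.4588;  z = -0.3563 or 0.2160 → z<0 root = -0.3563
x = 0.0669, y = 0.1648

(0.0669, 0.1648, -0.3563)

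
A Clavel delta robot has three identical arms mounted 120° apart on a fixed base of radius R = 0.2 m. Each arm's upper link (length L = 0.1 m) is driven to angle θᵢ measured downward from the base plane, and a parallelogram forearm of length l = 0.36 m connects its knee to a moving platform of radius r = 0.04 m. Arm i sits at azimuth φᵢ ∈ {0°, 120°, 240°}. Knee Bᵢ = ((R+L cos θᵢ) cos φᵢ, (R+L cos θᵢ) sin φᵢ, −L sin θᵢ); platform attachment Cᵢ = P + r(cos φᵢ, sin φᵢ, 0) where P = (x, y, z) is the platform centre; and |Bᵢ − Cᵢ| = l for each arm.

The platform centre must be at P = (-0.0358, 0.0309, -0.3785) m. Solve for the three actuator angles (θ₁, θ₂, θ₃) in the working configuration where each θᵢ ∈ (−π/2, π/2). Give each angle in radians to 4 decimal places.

φ1=0.0° → target in arm frame (-0.0358, 0.0309)
  A=0.1958, B=-0.3785, C=(l²−L²−A²−y'²−z²)/(2L)=-0.3148
  √(A²+B²)=0.4261;  θ1 = -1.0934+2.4019 ≈ 1.3085
φ2=120.0° → target in arm frame (0.0447, 0.0156)
  A=0.1153, B=-0.3785, C=(l²−L²−A²−y'²−z²)/(2L)=-0.1860
  √(A²+B²)=0.3957;  θ2 = -1.2750+2.0603 ≈ 0.7853
φ3=240.0° → target in arm frame (-0.0089, -0.0465)
  A cos θ + B sin θ = C:  0.1689·cos θ + -0.3785·sin θ = -0.2717
  γ=atan2(-0.3785,0.1689)=-1.1512;  ψ=arccos(-0.6555)=2.2856;  θ3=γ+ψ≈1.1345

θ₁ = 1.3085, θ₂ = 0.7853, θ₃ = 1.1345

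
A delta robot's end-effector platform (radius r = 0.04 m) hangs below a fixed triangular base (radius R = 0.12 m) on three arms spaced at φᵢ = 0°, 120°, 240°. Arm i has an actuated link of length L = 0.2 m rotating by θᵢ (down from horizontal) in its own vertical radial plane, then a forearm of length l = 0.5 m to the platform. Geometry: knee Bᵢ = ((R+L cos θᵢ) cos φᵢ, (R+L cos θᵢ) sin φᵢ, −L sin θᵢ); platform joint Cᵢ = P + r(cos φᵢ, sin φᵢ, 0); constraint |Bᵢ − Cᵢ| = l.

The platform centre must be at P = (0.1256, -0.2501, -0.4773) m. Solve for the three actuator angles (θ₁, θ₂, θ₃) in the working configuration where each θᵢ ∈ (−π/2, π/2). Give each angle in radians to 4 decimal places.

θ₁ = 0.3491, θ₂ = 1.3092, θ₃ = 0.2618

arm 1 (φ=0.0°): x'=0.1256, y'=-0.2501
  A cos θ + B sin θ = C:  -0.0456·cos θ + -0.4773·sin θ = -0.2061
  γ=atan2(-0.4773,-0.0456)=-1.6660;  ψ=arccos(-0.4299)=2.0151;  θ1=γ+ψ≈0.3491
rotate P by −φ2: (-0.2794, 0.0163, -0.4773)
  e−x'=0.3594;  (l²−L²−(e−x')²−y'²−z²)/2L = -0.3681
  √(A²+B²)=0.5975;  θ2 = -0.9254+2.2346 ≈ 1.3092
rotate P by −φ3: (0.1538, 0.2338, -0.4773)
  A=-0.0738, B=-0.4773, C=(l²−L²−A²−y'²−z²)/(2L)=-0.1948
  √(A²+B²)=0.4830;  θ3 = -1.7242+1.9860 ≈ 0.2618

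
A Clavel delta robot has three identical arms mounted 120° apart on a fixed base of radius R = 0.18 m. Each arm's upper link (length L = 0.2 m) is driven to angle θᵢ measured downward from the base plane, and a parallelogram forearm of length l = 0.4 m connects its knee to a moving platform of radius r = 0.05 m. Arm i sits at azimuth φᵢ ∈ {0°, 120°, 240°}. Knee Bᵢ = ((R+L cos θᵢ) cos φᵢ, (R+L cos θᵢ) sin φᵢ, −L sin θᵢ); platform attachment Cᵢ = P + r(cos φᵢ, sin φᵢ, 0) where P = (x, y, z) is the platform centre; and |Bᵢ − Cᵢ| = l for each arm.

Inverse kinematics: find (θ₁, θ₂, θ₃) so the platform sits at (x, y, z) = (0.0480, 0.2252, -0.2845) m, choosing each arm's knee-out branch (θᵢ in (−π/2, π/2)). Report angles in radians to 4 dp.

rotate P by −φ1: (0.0480, 0.2252, -0.2845)
  A cos θ + B sin θ = C:  0.0820·cos θ + -0.2845·sin θ = -0.0459
  θ1 = atan2(B,A) + arccos(C/0.2961) = 0.4364
arm 2 (φ=120.0°): x'=0.1710, y'=-0.1542
  A cos θ + B sin θ = C:  -0.0410·cos θ + -0.2845·sin θ = 0.0340
  θ2 = atan2(B,A) + arccos(C/0.2874) = -0.2619
arm 3 (φ=240.0°): x'=-0.2190, y'=-0.0710
  e−x'=0.3490;  (l²−L²−(e−x')²−y'²−z²)/2L = -0.2195
  √(A²+B²)=0.4503;  θ3 = -0.6839+2.0800 ≈ 1.3961

θ₁ = 0.4364, θ₂ = -0.2619, θ₃ = 1.3961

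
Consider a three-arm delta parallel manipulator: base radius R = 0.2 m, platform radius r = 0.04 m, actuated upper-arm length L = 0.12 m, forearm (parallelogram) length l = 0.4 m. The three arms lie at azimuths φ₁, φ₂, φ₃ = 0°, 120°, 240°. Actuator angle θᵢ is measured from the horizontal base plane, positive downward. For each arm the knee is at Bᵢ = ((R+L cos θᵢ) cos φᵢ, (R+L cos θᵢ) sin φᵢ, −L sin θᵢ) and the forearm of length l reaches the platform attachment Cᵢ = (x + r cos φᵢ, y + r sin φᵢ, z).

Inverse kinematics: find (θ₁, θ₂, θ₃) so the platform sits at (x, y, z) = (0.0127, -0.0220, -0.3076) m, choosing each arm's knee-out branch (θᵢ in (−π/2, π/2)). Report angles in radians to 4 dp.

rotate P by −φ1: (0.0127, -0.0220, -0.3076)
  A cos θ + B sin θ = C:  0.1473·cos θ + -0.3076·sin θ = 0.1200
  θ1 = atan2(B,A) + arccos(C/0.3410) = 0.0870
rotate P by −φ2: (-0.0254, 0.0000, -0.3076)
  A cos θ + B sin θ = C:  0.1854·cos θ + -0.3076·sin θ = 0.0692
  γ=atan2(-0.3076,0.1854)=-1.0284;  ψ=arccos(0.1927)=1.3769;  θ2=γ+ψ≈0.3485
φ3=240.0° → target in arm frame (0.0127, 0.0220)
  e−x'=0.1473;  (l²−L²−(e−x')²−y'²−z²)/2L = 0.1200
  √(A²+B²)=0.3410;  θ3 = -1.1242+1.2112 ≈ 0.0870

θ₁ = 0.0870, θ₂ = 0.3485, θ₃ = 0.0870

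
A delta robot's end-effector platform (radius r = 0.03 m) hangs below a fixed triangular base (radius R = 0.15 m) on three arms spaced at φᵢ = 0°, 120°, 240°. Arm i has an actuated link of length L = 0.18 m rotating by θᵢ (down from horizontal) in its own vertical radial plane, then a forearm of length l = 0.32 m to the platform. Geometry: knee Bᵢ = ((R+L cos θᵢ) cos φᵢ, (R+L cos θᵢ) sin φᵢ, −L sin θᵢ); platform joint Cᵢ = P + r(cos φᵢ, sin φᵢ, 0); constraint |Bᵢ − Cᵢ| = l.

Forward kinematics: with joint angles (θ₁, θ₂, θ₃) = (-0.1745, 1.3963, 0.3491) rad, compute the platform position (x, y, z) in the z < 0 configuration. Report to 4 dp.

O1 = (0.2973·cos0.0°, 0.2973·sin0.0°, 0.0313) = (0.2973, 0.0000, 0.0313)
φ2=120.0°: virtual centre (-0.0756, 0.1310, -0.1773), radius l
φ3=240.0°: virtual centre (-0.1446, -0.2504, -0.0616), radius l
subtract pairs → two planes through P
plane₁₂: -0.7458x+0.2620y+-0.4170z = -0.0350
det = 0.6050;  x = 0.0299+-0.4256z,  y = -0.0488+0.3803z
sphere 1 gives Az²+Bz+C=0 with A=1.3258, B=0.1280, C=-0.0275;  B²−4AC=0.1624;  roots -0.2003, 0.1037;  negative root z = -0.2003
x = 0.1151, y = -0.1249

(0.1151, -0.1249, -0.2003)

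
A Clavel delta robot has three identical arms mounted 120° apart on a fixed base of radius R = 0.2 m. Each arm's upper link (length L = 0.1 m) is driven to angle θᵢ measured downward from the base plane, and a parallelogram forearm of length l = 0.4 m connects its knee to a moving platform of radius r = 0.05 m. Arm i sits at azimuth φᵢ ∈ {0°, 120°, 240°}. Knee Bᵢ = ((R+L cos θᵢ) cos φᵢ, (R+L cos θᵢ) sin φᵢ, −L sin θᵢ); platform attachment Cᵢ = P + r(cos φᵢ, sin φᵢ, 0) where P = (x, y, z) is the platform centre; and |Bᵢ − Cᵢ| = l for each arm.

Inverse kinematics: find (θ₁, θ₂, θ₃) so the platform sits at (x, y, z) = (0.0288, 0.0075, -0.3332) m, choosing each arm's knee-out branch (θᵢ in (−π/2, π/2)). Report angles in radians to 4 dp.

θ₁ = 0.0001, θ₂ = 0.2623, θ₃ = 0.3491

rotate P by −φ1: (0.0288, 0.0075, -0.3332)
  e−x'=0.1212;  (l²−L²−(e−x')²−y'²−z²)/2L = 0.1212
  θ1 = atan2(B,A) + arccos(C/0.3546) = 0.0001
arm 2 (φ=120.0°): x'=-0.0079, y'=-0.0287
  A cos θ + B sin θ = C:  0.1579·cos θ + -0.3332·sin θ = 0.0661
  γ=atan2(-0.3332,0.1579)=-1.1282;  ψ=arccos(0.1793)=1.3905;  θ2=γ+ψ≈0.2623
φ3=240.0° → target in arm frame (-0.0209, 0.0212)
  e−x'=0.1709;  (l²−L²−(e−x')²−y'²−z²)/2L = 0.0466
  γ=atan2(-0.3332,0.1709)=-1.0969;  ψ=arccos(0.1245)=1.4460;  θ3=γ+ψ≈0.3491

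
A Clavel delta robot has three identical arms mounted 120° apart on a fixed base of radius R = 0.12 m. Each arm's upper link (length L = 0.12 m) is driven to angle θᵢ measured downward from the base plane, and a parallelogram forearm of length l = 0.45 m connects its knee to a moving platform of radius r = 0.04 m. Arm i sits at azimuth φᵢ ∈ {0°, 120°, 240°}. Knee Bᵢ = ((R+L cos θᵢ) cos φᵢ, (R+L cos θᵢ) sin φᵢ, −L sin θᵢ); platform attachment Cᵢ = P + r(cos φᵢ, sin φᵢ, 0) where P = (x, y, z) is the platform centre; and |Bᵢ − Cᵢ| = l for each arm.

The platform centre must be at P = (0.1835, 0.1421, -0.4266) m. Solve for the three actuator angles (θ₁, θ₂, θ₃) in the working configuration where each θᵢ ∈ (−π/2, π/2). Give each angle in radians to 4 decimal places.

θ₁ = -0.0005, θ₂ = 0.6107, θ₃ = 1.3960

arm 1 (φ=0.0°): x'=0.1835, y'=0.1421
  A cos θ + B sin θ = C:  -0.1035·cos θ + -0.4266·sin θ = -0.1033
  θ1 = atan2(B,A) + arccos(C/0.4390) = -0.0005
φ2=120.0° → target in arm frame (0.0313, -0.2300)
  A=0.0487, B=-0.4266, C=(l²−L²−A²−y'²−z²)/(2L)=-0.2048
  θ2 = atan2(B,A) + arccos(C/0.4294) = 0.6107
rotate P by −φ3: (-0.2148, 0.0879, -0.4266)
  A=0.2948, B=-0.4266, C=(l²−L²−A²−y'²−z²)/(2L)=-0.3688
  √(A²+B²)=0.5186;  θ3 = -0.9661+2.3621 ≈ 1.3960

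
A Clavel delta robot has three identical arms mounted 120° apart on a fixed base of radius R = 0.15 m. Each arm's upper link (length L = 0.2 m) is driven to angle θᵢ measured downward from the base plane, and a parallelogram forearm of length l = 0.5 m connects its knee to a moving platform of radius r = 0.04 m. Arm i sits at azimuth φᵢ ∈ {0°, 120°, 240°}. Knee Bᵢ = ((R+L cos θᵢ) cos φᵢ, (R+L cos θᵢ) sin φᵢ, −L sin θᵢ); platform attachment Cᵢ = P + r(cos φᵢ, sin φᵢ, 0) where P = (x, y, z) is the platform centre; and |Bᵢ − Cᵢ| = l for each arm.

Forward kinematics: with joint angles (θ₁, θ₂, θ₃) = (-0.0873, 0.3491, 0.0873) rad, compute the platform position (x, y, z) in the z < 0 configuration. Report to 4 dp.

O1 = (0.3092·cos0.0°, 0.3092·sin0.0°, 0.0174) = (0.3092, 0.0000, 0.0174)
φ2=120.0°: virtual centre (-0.1490, 0.2580, -0.0684), radius l
φ3=240.0°: virtual centre (-0.1546, -0.2678, -0.0174), radius l
eliminate P² terms by subtracting sphere 1 from 2 and 3
linear system: -0.9164x+0.5160y = -0.0025−-0.1717z; -0.9277x+-0.5356y = 0.0000−-0.0698z
det = 0.9696;  x = 0.0014+-0.1320z,  y = -0.0024+0.0984z
into |P−O₁|² = l²: 1.0271z² + 0.0459z + -0.1549 = 0;  Δ = 0.6385;  z = -0.4114 or 0.3667 → z<0 root = -0.4114
x = 0.0557, y = -0.0428

(0.0557, -0.0428, -0.4114)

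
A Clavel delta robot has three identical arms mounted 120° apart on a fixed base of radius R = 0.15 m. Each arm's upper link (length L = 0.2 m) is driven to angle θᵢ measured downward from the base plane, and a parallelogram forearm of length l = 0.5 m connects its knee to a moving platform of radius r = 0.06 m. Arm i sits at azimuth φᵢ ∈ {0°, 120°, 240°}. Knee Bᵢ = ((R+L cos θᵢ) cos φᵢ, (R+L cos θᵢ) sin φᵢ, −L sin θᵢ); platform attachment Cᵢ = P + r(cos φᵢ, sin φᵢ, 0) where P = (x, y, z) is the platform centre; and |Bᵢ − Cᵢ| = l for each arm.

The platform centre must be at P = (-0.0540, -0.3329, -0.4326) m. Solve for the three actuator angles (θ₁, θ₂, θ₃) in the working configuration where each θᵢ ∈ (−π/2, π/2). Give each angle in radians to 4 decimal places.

θ₁ = 0.9599, θ₂ = 1.3963, θ₃ = -0.2620

rotate P by −φ1: (-0.0540, -0.3329, -0.4326)
  A cos θ + B sin θ = C:  0.1440·cos θ + -0.4326·sin θ = -0.2718
  √(A²+B²)=0.4559;  θ1 = -1.2495+2.2093 ≈ 0.9599
rotate P by −φ2: (-0.2613, 0.2132, -0.4326)
  A=0.3513, B=-0.4326, C=(l²−L²−A²−y'²−z²)/(2L)=-0.3650
  θ2 = atan2(B,A) + arccos(C/0.5573) = 1.3963
rotate P by −φ3: (0.3153, 0.1197, -0.4326)
  e−x'=-0.2253;  (l²−L²−(e−x')²−y'²−z²)/2L = -0.1056
  θ3 = atan2(B,A) + arccos(C/0.4878) = -0.2620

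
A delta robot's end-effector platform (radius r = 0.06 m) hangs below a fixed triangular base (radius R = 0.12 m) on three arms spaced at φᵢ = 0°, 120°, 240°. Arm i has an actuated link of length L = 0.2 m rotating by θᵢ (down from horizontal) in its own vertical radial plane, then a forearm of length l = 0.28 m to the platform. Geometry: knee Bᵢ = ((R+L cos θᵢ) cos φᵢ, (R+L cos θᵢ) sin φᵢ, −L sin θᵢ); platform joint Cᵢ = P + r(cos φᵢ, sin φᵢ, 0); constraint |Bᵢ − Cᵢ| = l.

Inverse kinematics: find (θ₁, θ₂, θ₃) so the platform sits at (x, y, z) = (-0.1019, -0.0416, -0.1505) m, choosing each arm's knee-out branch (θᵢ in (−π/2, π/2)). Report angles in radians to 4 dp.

θ₁ = 0.9602, θ₂ = 0.2619, θ₃ = -0.3494

arm 1 (φ=0.0°): x'=-0.1019, y'=-0.0416
  A cos θ + B sin θ = C:  0.1619·cos θ + -0.1505·sin θ = -0.0305
  θ1 = atan2(B,A) + arccos(C/0.2210) = 0.9602
φ2=120.0° → target in arm frame (0.0149, 0.1090)
  A cos θ + B sin θ = C:  0.0451·cos θ + -0.1505·sin θ = 0.0046
  θ2 = atan2(B,A) + arccos(C/0.1571) = 0.2619
arm 3 (φ=240.0°): x'=0.0870, y'=-0.0674
  A cos θ + B sin θ = C:  -0.0270·cos θ + -0.1505·sin θ = 0.0262
  γ=atan2(-0.1505,-0.0270)=-1.7482;  ψ=arccos(0.1712)=1.3987;  θ3=γ+ψ≈-0.3494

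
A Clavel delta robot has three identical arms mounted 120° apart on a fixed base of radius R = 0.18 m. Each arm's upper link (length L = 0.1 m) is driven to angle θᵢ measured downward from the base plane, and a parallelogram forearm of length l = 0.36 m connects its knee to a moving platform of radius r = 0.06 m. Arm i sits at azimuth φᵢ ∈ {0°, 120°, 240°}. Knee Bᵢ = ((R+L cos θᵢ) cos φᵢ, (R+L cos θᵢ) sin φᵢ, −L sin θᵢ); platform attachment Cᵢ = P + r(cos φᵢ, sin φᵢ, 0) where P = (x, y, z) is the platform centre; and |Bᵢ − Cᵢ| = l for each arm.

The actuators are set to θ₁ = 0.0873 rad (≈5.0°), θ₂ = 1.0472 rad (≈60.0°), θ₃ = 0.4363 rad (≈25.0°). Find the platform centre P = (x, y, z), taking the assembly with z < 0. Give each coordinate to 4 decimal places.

arm 1 at φ=0.0°: e+L cos θ1 = 0.2196;  centre 1 = (0.2196, 0.0000, -0.0087)
arm 2 at φ=120.0°: e+L cos θ2 = 0.1700;  centre 2 = (-0.0850, 0.1472, -0.0866)
φ3=240.0°: virtual centre (-0.1053, -0.1824, -0.0423), radius l
|centre ₂|²−|centre ₁|² = -0.0119;  |centre ₃|²−|centre ₁|² = -0.0022
linear system: -0.6092x+0.2944y = -0.0119−-0.1558z; -0.6499x+-0.3648y = -0.0022−-0.0671z
det = 0.4136;  x = 0.0120+-0.1851z,  y = -0.0155+0.1459z
sphere 1 gives Az²+Bz+C=0 with A=1.0556, B=0.0898, C=-0.0862;  B²−4AC=0.3720;  roots -0.3314, 0.2464;  negative root z = -0.3314
x = 0.0734, y = -0.0639

(0.0734, -0.0639, -0.3314)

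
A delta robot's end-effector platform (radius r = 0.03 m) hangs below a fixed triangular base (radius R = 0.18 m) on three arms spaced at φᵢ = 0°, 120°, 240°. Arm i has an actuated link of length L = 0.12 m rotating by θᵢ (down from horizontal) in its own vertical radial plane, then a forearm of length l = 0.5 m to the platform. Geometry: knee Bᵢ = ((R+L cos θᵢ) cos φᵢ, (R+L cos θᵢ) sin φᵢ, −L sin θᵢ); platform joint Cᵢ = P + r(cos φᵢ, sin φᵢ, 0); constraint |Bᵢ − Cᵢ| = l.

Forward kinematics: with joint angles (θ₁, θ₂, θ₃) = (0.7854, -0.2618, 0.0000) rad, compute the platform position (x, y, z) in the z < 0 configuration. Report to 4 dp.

centre 1 = (0.2349·cos0.0°, 0.2349·sin0.0°, -0.0849) = (0.2349, 0.0000, -0.0849)
centre 2 = (0.2659·cos120.0°, 0.2659·sin120.0°, 0.0311) = (-0.1330, 0.2303, 0.0311)
centre 3 = (0.2700·cos240.0°, 0.2700·sin240.0°, 0.0000) = (-0.1350, -0.2338, 0.0000)
eliminate P² terms by subtracting sphere 1 from 2 and 3
linear system: -0.7356x+0.4606y = 0.0093−0.2318z; -0.7397x+-0.4677y = 0.0105−0.1697z
Cramer: x(z) = -0.0135+0.2725z;  y(z) = -0.0013-0.0681z
quadratic in z: (1.0789)z²+(0.0346)z+(-0.1811)=0, √Δ=0.8848 → z ∈ {-0.4261, 0.3940}; z = -0.4261 (taking z<0)
x = -0.1296, y = 0.0278

(-0.1296, 0.0278, -0.4261)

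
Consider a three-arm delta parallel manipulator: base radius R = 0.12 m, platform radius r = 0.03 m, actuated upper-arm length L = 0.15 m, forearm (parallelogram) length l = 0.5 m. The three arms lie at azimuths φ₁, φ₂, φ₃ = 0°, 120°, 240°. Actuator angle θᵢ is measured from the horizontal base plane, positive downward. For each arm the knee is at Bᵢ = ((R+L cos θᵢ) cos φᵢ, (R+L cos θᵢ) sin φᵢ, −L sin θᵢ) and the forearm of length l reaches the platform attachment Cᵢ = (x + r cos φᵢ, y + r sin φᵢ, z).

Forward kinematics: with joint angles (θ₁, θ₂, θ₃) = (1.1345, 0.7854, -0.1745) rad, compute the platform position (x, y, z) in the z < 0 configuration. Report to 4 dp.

(-0.1821, -0.1645, -0.4682)

centre 1 = (0.1534·cos0.0°, 0.1534·sin0.0°, -0.1359) = (0.1534, 0.0000, -0.1359)
arm 2 at φ=120.0°: (R−r)+L cos θ2 = 0.1961;  centre 2 = (-0.0980, 0.1698, -0.1061)
centre 3 = (0.2377·cos240.0°, 0.2377·sin240.0°, 0.0260) = (-0.1189, -0.2059, 0.0260)
|centre ₂|²−|centre ₁|² = 0.0077;  |centre ₃|²−|centre ₁|² = 0.0152
[-0.5028 0.3396 0.0598]·P = 0.0077;  [-0.5445 -0.4117 0.3240]·P = 0.0152
det = 0.3920;  x = -0.0212+0.3435z,  y = -0.0088+0.3326z
sphere 1 gives Az²+Bz+C=0 with A=1.2286, B=0.1461, C=-0.2010;  B²−4AC=1.0089;  roots -0.4682, 0.3493;  negative root z = -0.4682
x = -0.1821, y = -0.1645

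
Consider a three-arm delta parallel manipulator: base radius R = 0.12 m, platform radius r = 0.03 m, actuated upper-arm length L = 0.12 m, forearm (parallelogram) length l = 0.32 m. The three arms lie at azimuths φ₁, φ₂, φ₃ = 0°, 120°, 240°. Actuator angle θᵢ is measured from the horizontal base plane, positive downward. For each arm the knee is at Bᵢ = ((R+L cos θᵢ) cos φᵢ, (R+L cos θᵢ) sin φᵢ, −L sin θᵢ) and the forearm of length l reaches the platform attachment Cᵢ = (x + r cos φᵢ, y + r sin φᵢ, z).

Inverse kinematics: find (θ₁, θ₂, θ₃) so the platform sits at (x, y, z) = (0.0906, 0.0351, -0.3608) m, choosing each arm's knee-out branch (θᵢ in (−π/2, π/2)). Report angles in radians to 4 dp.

rotate P by −φ1: (0.0906, 0.0351, -0.3608)
  A cos θ + B sin θ = C:  -0.0006·cos θ + -0.3608·sin θ = -0.1809
  γ=atan2(-0.3608,-0.0006)=-1.5725;  ψ=arccos(-0.5013)=2.0959;  θ1=γ+ψ≈0.5234
arm 2 (φ=120.0°): x'=-0.0149, y'=-0.0960
  A cos θ + B sin θ = C:  0.1049·cos θ + -0.3608·sin θ = -0.2600
  √(A²+B²)=0.3757;  θ2 = -1.2878+2.3350 ≈ 1.0471
arm 3 (φ=240.0°): x'=-0.0757, y'=0.0609
  e−x'=0.1657;  (l²−L²−(e−x')²−y'²−z²)/2L = -0.3056
  √(A²+B²)=0.3970;  θ3 = -1.1403+2.4492 ≈ 1.3089

θ₁ = 0.5234, θ₂ = 1.0471, θ₃ = 1.3089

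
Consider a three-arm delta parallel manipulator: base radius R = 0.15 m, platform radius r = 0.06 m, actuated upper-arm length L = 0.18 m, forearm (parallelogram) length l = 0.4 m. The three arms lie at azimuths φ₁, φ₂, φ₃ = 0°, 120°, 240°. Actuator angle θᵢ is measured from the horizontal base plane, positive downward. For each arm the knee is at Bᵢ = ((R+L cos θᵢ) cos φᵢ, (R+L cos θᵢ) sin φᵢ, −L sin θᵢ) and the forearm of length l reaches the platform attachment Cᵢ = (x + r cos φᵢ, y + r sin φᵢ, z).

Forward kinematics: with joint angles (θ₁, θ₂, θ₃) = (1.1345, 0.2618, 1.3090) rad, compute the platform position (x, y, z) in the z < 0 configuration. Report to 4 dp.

(-0.0607, 0.1824, -0.4375)

φ1=0.0°: virtual centre (0.1661, 0.0000, -0.1631), radius l
arm 2 at φ=120.0°: ρ2 = 0.2639;  centre 2 = (-0.1319, 0.2285, -0.0466)
φ3=240.0°: virtual centre (-0.0683, -0.1183, -0.1739), radius l
subtract pairs → two planes through P
[-0.5960 0.4570 0.2331]·P = 0.0176;  [-0.4687 -0.2366 -0.0215]·P = -0.0053
det = 0.3552;  x = -0.0049+0.1276z,  y = 0.0321+-0.3436z
into |P−centre ₁|² = l²: 1.1343z² + 0.2606z + -0.1031 = 0;  Δ = 0.5358;  z = -0.4375 or 0.2078 → z<0 root = -0.4375
x = -0.0607, y = 0.1824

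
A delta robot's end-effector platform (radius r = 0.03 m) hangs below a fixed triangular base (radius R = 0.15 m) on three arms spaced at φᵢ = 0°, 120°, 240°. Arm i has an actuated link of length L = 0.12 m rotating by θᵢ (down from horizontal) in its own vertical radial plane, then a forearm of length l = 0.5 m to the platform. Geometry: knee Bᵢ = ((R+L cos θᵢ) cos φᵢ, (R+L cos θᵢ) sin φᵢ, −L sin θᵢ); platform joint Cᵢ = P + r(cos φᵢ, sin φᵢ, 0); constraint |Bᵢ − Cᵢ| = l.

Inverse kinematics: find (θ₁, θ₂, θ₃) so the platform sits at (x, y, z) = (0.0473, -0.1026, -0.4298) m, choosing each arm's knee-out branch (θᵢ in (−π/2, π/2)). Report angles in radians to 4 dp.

rotate P by −φ1: (0.0473, -0.1026, -0.4298)
  A=0.0727, B=-0.4298, C=(l²−L²−A²−y'²−z²)/(2L)=0.1461
  θ1 = atan2(B,A) + arccos(C/0.4359) = -0.1742
φ2=120.0° → target in arm frame (-0.1125, 0.0103)
  e−x'=0.2325;  (l²−L²−(e−x')²−y'²−z²)/2L = -0.0137
  √(A²+B²)=0.4887;  θ2 = -1.0749+1.5989 ≈ 0.5240
φ3=240.0° → target in arm frame (0.0652, 0.0923)
  A cos θ + B sin θ = C:  0.0548·cos θ + -0.4298·sin θ = 0.1640
  θ3 = atan2(B,A) + arccos(C/0.4333) = -0.2613

θ₁ = -0.1742, θ₂ = 0.5240, θ₃ = -0.2613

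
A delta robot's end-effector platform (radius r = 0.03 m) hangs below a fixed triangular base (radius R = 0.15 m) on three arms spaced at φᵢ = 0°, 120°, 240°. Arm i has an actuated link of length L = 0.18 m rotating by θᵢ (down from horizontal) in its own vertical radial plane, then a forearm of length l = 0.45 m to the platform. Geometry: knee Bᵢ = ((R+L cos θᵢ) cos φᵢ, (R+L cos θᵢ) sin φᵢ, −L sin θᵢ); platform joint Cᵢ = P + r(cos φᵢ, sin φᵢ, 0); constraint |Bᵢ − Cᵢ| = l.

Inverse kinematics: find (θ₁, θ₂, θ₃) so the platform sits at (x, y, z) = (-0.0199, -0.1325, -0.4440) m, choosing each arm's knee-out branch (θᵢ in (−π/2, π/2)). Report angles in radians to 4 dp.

θ₁ = 0.6981, θ₂ = 0.9601, θ₃ = 0.1748

φ1=0.0° → target in arm frame (-0.0199, -0.1325)
  A cos θ + B sin θ = C:  0.1399·cos θ + -0.4440·sin θ = -0.1782
  γ=atan2(-0.4440,0.1399)=-1.2656;  ψ=arccos(-0.3829)=1.9637;  θ1=γ+ψ≈0.6981
arm 2 (φ=120.0°): x'=-0.1048, y'=0.0835
  e−x'=0.2248;  (l²−L²−(e−x')²−y'²−z²)/2L = -0.2348
  √(A²+B²)=0.4977;  θ2 = -1.1021+2.0622 ≈ 0.9601
rotate P by −φ3: (0.1247, 0.0490, -0.4440)
  e−x'=-0.0047;  (l²−L²−(e−x')²−y'²−z²)/2L = -0.0818
  √(A²+B²)=0.4440;  θ3 = -1.5814+1.7562 ≈ 0.1748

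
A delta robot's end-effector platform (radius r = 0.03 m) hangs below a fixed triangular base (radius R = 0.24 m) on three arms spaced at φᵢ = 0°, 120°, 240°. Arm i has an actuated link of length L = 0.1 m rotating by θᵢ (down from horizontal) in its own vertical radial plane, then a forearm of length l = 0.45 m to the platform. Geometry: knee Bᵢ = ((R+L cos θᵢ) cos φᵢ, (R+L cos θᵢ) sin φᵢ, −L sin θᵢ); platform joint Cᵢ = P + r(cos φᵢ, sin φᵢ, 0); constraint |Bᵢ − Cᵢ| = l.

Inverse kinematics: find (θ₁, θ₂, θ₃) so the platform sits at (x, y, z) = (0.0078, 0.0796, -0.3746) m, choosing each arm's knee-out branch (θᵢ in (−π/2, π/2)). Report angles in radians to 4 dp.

φ1=0.0° → target in arm frame (0.0078, 0.0796)
  A cos θ + B sin θ = C:  0.2022·cos θ + -0.3746·sin θ = 0.0248
  √(A²+B²)=0.4257;  θ1 = -1.0758+1.5126 ≈ 0.4367
φ2=120.0° → target in arm frame (0.0650, -0.0466)
  A=0.1450, B=-0.3746, C=(l²−L²−A²−y'²−z²)/(2L)=0.1450
  √(A²+B²)=0.4017;  θ2 = -1.2016+1.2016 ≈ 0.0000
arm 3 (φ=240.0°): x'=-0.0728, y'=-0.0330
  e−x'=0.2828;  (l²−L²−(e−x')²−y'²−z²)/2L = -0.1446
  θ3 = atan2(B,A) + arccos(C/0.4694) = 0.9598

θ₁ = 0.4367, θ₂ = 0.0000, θ₃ = 0.9598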